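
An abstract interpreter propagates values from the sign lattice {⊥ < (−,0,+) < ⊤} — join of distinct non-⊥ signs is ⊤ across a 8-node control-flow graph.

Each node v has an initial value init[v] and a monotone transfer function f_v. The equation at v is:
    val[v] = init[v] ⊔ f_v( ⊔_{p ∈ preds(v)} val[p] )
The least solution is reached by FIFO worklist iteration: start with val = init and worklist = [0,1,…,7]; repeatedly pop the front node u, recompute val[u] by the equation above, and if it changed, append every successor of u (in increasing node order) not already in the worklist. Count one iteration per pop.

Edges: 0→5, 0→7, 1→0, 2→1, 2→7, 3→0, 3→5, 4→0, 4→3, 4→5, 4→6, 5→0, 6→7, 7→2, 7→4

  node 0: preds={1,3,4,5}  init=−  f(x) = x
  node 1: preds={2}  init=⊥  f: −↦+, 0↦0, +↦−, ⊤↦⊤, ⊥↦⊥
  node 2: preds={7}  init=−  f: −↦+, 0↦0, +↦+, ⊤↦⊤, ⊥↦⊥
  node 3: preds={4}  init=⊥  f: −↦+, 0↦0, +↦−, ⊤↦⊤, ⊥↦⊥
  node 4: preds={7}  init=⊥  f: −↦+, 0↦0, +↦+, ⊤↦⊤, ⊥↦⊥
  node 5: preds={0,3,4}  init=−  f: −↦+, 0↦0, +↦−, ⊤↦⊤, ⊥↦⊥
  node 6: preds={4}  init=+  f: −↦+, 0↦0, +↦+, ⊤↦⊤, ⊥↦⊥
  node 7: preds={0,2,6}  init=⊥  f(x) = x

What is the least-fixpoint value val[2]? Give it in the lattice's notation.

Trace (20 dequeues):
  [1] u=0 | in − | out − | ==
  [2] u=1 | in − | out + | prev ⊥ | push {0}
  [3] u=2 | in ⊥ | out − | ==
  [4] u=3 | in ⊥ | out ⊥ | ==
  [5] u=4 | in ⊥ | out ⊥ | ==
  [6] u=5 | in − | out ⊤ | prev − | push {}
  [7] u=6 | in ⊥ | out + | ==
  [8] u=7 | in ⊤ | out ⊤ | prev ⊥ | push {2,4}
  [9] u=0 | in ⊤ | out ⊤ | prev − | push {5,7}
  [10] u=2 | in ⊤ | out ⊤ | prev − | push {1}
  [11] u=4 | in ⊤ | out ⊤ | prev ⊥ | push {0,3,6}
  [12] u=5 | in ⊤ | out ⊤ | ==
  [13] u=7 | in ⊤ | out ⊤ | ==
  [14] u=1 | in ⊤ | out ⊤ | prev + | push {}
  [15] u=0 | in ⊤ | out ⊤ | ==
  [16] u=3 | in ⊤ | out ⊤ | prev ⊥ | push {0,5}
  [17] u=6 | in ⊤ | out ⊤ | prev + | push {7}
  [18] u=0 | in ⊤ | out ⊤ | ==
  [19] u=5 | in ⊤ | out ⊤ | ==
  [20] u=7 | in ⊤ | out ⊤ | ==

Converged values:
  [0] ⊤
  [1] ⊤
  [2] ⊤
  [3] ⊤
  [4] ⊤
  [5] ⊤
  [6] ⊤
  [7] ⊤

⊤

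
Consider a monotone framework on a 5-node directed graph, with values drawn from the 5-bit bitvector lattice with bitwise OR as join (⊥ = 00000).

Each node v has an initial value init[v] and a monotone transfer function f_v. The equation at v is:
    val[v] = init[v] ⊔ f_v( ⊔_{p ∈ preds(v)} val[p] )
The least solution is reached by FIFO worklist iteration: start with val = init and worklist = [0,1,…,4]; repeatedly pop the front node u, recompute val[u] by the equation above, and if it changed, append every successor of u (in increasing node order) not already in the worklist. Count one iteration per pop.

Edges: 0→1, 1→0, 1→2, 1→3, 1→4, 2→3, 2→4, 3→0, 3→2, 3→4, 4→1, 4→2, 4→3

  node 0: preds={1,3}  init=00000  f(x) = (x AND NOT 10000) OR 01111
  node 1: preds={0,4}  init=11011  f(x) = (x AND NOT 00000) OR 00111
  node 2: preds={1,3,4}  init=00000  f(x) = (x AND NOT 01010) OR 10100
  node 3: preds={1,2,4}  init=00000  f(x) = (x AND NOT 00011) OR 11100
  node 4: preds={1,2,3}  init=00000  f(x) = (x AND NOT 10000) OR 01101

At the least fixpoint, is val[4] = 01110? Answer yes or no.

Worklist (9 pops):
  #1 pop 0: in=11011 → 01111 (was 00000); enqueue []
  #2 pop 1: in=01111 → 11111 (was 11011); enqueue [0]
  #3 pop 2: in=11111 → 10101 (was 00000); enqueue []
  #4 pop 3: in=11111 → 11100 (was 00000); enqueue [2]
  #5 pop 4: in=11111 → 01111 (was 00000); enqueue [1,3]
  #6 pop 0: in=11111 → 01111 (no change)
  #7 pop 2: in=11111 → 10101 (no change)
  #8 pop 1: in=01111 → 11111 (no change)
  #9 pop 3: in=11111 → 11100 (no change)

Fixpoint:
  val[0] = 01111
  val[1] = 11111
  val[2] = 10101
  val[3] = 11100
  val[4] = 01111

no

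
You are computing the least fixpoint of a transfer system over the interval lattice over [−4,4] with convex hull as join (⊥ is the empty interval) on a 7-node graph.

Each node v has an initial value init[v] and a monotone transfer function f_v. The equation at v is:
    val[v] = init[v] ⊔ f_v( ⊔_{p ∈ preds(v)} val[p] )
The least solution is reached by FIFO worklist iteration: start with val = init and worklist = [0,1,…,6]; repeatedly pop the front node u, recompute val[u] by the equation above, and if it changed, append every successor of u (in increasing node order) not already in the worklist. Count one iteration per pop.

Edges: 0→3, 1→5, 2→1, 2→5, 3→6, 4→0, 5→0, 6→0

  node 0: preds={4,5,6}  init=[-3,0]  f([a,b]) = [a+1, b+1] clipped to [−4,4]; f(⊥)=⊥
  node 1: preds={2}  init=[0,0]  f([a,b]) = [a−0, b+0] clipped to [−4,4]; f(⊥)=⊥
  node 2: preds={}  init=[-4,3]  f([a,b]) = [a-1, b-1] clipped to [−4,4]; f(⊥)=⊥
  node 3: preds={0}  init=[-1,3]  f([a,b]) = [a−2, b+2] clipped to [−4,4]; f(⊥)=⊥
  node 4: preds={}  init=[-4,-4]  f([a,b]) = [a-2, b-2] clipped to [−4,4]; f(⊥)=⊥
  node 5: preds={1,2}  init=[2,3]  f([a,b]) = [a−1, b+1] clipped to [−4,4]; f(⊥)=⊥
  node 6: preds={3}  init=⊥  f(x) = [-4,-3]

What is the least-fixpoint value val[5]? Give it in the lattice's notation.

[-4,4]

Trace (8 dequeues):
  [1] u=0 | in [-4,3] | out [-3,4] | prev [-3,0] | push {}
  [2] u=1 | in [-4,3] | out [-4,3] | prev [0,0] | push {}
  [3] u=2 | in ⊥ | out [-4,3] | ==
  [4] u=3 | in [-3,4] | out [-4,4] | prev [-1,3] | push {}
  [5] u=4 | in ⊥ | out [-4,-4] | ==
  [6] u=5 | in [-4,3] | out [-4,4] | prev [2,3] | push {0}
  [7] u=6 | in [-4,4] | out [-4,-3] | prev ⊥ | push {}
  [8] u=0 | in [-4,4] | out [-3,4] | ==

Converged values:
  [0] [-3,4]
  [1] [-4,3]
  [2] [-4,3]
  [3] [-4,4]
  [4] [-4,-4]
  [5] [-4,4]
  [6] [-4,-3]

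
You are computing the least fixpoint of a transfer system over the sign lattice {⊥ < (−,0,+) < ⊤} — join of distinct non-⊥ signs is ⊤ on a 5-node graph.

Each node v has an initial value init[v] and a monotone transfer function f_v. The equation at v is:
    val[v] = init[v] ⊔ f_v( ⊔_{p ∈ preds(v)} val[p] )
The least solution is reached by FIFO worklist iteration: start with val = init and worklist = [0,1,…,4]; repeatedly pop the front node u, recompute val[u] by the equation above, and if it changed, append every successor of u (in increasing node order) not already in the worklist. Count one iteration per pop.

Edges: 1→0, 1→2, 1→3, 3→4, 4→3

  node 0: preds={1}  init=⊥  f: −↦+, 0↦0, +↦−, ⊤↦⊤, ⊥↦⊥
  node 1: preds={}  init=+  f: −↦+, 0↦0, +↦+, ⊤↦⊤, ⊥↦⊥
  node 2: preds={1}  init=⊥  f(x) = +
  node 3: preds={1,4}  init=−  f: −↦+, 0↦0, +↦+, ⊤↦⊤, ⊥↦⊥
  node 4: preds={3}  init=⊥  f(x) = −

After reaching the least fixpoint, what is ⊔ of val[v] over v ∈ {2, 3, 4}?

⊤

Trace (6 dequeues):
  [1] u=0 | in + | out − | prev ⊥ | push {}
  [2] u=1 | in ⊥ | out + | ==
  [3] u=2 | in + | out + | prev ⊥ | push {}
  [4] u=3 | in + | out ⊤ | prev − | push {}
  [5] u=4 | in ⊤ | out − | prev ⊥ | push {3}
  [6] u=3 | in ⊤ | out ⊤ | ==

Converged values:
  [0] −
  [1] +
  [2] +
  [3] ⊤
  [4] −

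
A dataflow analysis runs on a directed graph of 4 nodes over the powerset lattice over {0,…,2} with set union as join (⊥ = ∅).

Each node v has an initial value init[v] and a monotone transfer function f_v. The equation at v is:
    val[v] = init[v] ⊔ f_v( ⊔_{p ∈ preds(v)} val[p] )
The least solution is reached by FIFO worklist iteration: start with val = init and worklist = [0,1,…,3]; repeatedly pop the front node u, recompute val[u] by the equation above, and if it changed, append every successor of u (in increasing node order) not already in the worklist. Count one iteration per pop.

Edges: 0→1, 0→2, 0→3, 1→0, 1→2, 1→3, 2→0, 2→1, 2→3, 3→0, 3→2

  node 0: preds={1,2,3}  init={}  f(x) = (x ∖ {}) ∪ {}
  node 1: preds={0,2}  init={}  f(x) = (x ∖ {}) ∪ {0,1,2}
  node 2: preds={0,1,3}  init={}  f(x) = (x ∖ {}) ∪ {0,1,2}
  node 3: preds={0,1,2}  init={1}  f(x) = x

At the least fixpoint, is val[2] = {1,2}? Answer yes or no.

Trace (8 dequeues):
  [1] u=0 | in {1} | out {1} | prev {} | push {}
  [2] u=1 | in {1} | out {0,1,2} | prev {} | push {0}
  [3] u=2 | in {0,1,2} | out {0,1,2} | prev {} | push {1}
  [4] u=3 | in {0,1,2} | out {0,1,2} | prev {1} | push {2}
  [5] u=0 | in {0,1,2} | out {0,1,2} | prev {1} | push {3}
  [6] u=1 | in {0,1,2} | out {0,1,2} | ==
  [7] u=2 | in {0,1,2} | out {0,1,2} | ==
  [8] u=3 | in {0,1,2} | out {0,1,2} | ==

Converged values:
  [0] {0,1,2}
  [1] {0,1,2}
  [2] {0,1,2}
  [3] {0,1,2}

no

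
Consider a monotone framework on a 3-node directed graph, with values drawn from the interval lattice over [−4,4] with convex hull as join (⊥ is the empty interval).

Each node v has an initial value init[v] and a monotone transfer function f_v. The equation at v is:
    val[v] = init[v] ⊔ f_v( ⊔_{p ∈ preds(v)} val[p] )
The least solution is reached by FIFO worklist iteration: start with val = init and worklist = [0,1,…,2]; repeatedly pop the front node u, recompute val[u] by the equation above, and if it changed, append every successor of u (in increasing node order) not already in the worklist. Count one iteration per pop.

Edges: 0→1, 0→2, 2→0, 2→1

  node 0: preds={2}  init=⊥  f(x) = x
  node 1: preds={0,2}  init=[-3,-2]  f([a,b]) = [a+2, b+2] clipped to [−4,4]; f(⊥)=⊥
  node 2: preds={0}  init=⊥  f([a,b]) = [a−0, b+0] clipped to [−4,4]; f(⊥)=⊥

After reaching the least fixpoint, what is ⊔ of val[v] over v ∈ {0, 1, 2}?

Iteration log — 3 steps:
  step 1. node 0  ⊔preds=⊥  new=⊥  stable
  step 2. node 1  ⊔preds=⊥  new=[-3,-2]  stable
  step 3. node 2  ⊔preds=⊥  new=⊥  stable

Least fixpoint reached:
  node 0: ⊥
  node 1: [-3,-2]
  node 2: ⊥

[-3,-2]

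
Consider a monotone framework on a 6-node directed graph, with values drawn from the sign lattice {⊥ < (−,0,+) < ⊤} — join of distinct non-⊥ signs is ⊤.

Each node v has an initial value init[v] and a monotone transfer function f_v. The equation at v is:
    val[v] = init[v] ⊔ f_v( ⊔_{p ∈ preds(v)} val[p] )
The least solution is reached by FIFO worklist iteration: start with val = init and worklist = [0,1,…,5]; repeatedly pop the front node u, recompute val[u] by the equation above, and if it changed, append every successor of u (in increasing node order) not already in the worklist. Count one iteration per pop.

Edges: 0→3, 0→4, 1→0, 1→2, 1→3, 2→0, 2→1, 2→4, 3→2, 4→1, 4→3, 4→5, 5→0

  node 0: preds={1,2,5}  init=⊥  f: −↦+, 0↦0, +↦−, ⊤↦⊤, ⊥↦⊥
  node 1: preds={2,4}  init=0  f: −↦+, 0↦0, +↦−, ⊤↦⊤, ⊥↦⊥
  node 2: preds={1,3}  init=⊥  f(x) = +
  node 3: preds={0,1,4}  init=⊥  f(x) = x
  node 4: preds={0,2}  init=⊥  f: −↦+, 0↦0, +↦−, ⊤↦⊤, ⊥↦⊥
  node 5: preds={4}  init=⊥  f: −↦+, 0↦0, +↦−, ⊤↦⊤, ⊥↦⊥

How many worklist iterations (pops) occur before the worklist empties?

Iteration log — 13 steps:
  step 1. node 0  ⊔preds=0  new=0  old=⊥  +wl: 
  step 2. node 1  ⊔preds=⊥  new=0  stable
  step 3. node 2  ⊔preds=0  new=+  old=⊥  +wl: 0,1
  step 4. node 3  ⊔preds=0  new=0  old=⊥  +wl: 2
  step 5. node 4  ⊔preds=⊤  new=⊤  old=⊥  +wl: 3
  step 6. node 5  ⊔preds=⊤  new=⊤  old=⊥  +wl: 
  step 7. node 0  ⊔preds=⊤  new=⊤  old=0  +wl: 4
  step 8. node 1  ⊔preds=⊤  new=⊤  old=0  +wl: 0
  step 9. node 2  ⊔preds=⊤  new=+  stable
  step 10. node 3  ⊔preds=⊤  new=⊤  old=0  +wl: 2
  step 11. node 4  ⊔preds=⊤  new=⊤  stable
  step 12. node 0  ⊔preds=⊤  new=⊤  stable
  step 13. node 2  ⊔preds=⊤  new=+  stable

Least fixpoint reached:
  node 0: ⊤
  node 1: ⊤
  node 2: +
  node 3: ⊤
  node 4: ⊤
  node 5: ⊤

13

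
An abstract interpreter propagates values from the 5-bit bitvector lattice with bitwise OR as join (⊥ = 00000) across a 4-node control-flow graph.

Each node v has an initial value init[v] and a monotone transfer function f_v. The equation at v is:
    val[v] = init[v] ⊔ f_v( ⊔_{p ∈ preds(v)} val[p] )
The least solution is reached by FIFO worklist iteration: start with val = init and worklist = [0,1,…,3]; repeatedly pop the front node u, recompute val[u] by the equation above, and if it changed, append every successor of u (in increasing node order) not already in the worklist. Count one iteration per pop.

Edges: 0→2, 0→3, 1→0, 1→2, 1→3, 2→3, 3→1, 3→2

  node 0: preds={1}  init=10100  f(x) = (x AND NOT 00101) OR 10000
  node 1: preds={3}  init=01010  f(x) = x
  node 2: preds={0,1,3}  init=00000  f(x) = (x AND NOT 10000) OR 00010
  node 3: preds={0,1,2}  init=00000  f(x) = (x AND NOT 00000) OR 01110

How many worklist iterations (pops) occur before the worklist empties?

Trace (8 dequeues):
  [1] u=0 | in 01010 | out 11110 | prev 10100 | push {}
  [2] u=1 | in 00000 | out 01010 | ==
  [3] u=2 | in 11110 | out 01110 | prev 00000 | push {}
  [4] u=3 | in 11110 | out 11110 | prev 00000 | push {1,2}
  [5] u=1 | in 11110 | out 11110 | prev 01010 | push {0,3}
  [6] u=2 | in 11110 | out 01110 | ==
  [7] u=0 | in 11110 | out 11110 | ==
  [8] u=3 | in 11110 | out 11110 | ==

Converged values:
  [0] 11110
  [1] 11110
  [2] 01110
  [3] 11110

8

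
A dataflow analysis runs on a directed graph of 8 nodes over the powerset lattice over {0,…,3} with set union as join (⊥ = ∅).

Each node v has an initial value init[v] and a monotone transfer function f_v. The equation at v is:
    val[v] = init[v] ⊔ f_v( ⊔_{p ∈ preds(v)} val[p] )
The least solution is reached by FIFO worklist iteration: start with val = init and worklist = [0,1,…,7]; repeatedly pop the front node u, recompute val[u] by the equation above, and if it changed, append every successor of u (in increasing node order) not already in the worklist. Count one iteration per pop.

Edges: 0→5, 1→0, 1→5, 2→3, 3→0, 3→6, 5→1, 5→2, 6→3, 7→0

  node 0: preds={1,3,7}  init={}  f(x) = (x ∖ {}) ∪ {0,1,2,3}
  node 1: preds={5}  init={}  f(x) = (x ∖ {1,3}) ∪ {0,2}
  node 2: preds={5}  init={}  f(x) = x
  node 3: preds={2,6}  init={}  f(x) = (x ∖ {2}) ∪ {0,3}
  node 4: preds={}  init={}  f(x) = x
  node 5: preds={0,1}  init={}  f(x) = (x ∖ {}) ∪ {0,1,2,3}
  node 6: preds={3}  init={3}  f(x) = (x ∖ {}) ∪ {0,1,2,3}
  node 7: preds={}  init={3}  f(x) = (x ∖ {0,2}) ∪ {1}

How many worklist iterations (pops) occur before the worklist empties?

Worklist (14 pops):
  #1 pop 0: in={3} → {0,1,2,3} (was {}); enqueue []
  #2 pop 1: in={} → {0,2} (was {}); enqueue [0]
  #3 pop 2: in={} → {} (no change)
  #4 pop 3: in={3} → {0,3} (was {}); enqueue []
  #5 pop 4: in={} → {} (no change)
  #6 pop 5: in={0,1,2,3} → {0,1,2,3} (was {}); enqueue [1,2]
  #7 pop 6: in={0,3} → {0,1,2,3} (was {3}); enqueue [3]
  #8 pop 7: in={} → {1,3} (was {3}); enqueue []
  #9 pop 0: in={0,1,2,3} → {0,1,2,3} (no change)
  #10 pop 1: in={0,1,2,3} → {0,2} (no change)
  #11 pop 2: in={0,1,2,3} → {0,1,2,3} (was {}); enqueue []
  #12 pop 3: in={0,1,2,3} → {0,1,3} (was {0,3}); enqueue [0,6]
  #13 pop 0: in={0,1,2,3} → {0,1,2,3} (no change)
  #14 pop 6: in={0,1,3} → {0,1,2,3} (no change)

Fixpoint:
  val[0] = {0,1,2,3}
  val[1] = {0,2}
  val[2] = {0,1,2,3}
  val[3] = {0,1,3}
  val[4] = {}
  val[5] = {0,1,2,3}
  val[6] = {0,1,2,3}
  val[7] = {1,3}

14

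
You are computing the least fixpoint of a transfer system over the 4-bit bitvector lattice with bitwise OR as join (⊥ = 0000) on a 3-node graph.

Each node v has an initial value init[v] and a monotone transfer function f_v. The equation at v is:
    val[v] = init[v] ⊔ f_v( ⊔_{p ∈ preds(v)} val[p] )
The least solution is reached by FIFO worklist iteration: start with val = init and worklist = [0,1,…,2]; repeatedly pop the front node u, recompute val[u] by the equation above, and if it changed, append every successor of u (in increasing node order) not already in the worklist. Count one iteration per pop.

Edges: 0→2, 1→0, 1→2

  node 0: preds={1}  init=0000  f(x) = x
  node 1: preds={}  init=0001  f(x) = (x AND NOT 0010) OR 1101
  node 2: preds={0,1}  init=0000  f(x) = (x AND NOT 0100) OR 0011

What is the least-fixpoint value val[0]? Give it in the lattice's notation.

1101

Worklist (5 pops):
  #1 pop 0: in=0001 → 0001 (was 0000); enqueue []
  #2 pop 1: in=0000 → 1101 (was 0001); enqueue [0]
  #3 pop 2: in=1101 → 1011 (was 0000); enqueue []
  #4 pop 0: in=1101 → 1101 (was 0001); enqueue [2]
  #5 pop 2: in=1101 → 1011 (no change)

Fixpoint:
  val[0] = 1101
  val[1] = 1101
  val[2] = 1011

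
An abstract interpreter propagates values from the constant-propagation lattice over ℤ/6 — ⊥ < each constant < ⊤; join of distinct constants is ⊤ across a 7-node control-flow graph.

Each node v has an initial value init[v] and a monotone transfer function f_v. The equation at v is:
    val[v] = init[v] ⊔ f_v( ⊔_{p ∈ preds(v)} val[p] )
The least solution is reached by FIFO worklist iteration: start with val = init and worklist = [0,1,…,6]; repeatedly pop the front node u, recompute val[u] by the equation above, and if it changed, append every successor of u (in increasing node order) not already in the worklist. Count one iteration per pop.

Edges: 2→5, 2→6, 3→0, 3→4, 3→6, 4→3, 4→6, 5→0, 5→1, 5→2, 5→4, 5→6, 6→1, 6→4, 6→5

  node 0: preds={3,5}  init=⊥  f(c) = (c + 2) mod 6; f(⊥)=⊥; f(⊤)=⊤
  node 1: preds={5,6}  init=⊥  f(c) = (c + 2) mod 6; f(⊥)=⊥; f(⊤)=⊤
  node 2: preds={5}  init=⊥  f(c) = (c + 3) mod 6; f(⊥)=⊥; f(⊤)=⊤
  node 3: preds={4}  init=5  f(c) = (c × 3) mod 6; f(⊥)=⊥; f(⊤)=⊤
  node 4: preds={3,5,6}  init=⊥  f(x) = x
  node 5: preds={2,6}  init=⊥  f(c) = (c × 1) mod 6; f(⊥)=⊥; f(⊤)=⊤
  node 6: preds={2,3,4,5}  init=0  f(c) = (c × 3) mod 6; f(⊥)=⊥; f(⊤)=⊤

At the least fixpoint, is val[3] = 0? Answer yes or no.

Worklist (20 pops):
  #1 pop 0: in=5 → 1 (was ⊥); enqueue []
  #2 pop 1: in=0 → 2 (was ⊥); enqueue []
  #3 pop 2: in=⊥ → ⊥ (no change)
  #4 pop 3: in=⊥ → 5 (no change)
  #5 pop 4: in=⊤ → ⊤ (was ⊥); enqueue [3]
  #6 pop 5: in=0 → 0 (was ⊥); enqueue [0,1,2,4]
  #7 pop 6: in=⊤ → ⊤ (was 0); enqueue [5]
  #8 pop 3: in=⊤ → ⊤ (was 5); enqueue [6]
  #9 pop 0: in=⊤ → ⊤ (was 1); enqueue []
  #10 pop 1: in=⊤ → ⊤ (was 2); enqueue []
  #11 pop 2: in=0 → 3 (was ⊥); enqueue []
  #12 pop 4: in=⊤ → ⊤ (no change)
  #13 pop 5: in=⊤ → ⊤ (was 0); enqueue [0,1,2,4]
  #14 pop 6: in=⊤ → ⊤ (no change)
  #15 pop 0: in=⊤ → ⊤ (no change)
  #16 pop 1: in=⊤ → ⊤ (no change)
  #17 pop 2: in=⊤ → ⊤ (was 3); enqueue [5,6]
  #18 pop 4: in=⊤ → ⊤ (no change)
  #19 pop 5: in=⊤ → ⊤ (no change)
  #20 pop 6: in=⊤ → ⊤ (no change)

Fixpoint:
  val[0] = ⊤
  val[1] = ⊤
  val[2] = ⊤
  val[3] = ⊤
  val[4] = ⊤
  val[5] = ⊤
  val[6] = ⊤

no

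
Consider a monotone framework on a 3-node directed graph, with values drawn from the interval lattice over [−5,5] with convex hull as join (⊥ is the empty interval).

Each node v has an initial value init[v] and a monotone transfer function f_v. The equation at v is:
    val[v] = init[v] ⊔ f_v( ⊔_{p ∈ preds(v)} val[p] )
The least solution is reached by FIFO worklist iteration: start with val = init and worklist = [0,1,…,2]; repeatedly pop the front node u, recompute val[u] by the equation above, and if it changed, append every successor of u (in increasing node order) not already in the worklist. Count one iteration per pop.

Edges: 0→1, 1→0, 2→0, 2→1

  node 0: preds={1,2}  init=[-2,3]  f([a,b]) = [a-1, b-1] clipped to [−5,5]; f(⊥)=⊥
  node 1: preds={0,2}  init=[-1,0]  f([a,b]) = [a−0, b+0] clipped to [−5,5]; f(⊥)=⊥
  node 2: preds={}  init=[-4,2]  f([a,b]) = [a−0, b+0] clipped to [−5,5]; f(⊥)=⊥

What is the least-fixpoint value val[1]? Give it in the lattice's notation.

[-5,3]

Worklist (4 pops):
  #1 pop 0: in=[-4,2] → [-5,3] (was [-2,3]); enqueue []
  #2 pop 1: in=[-5,3] → [-5,3] (was [-1,0]); enqueue [0]
  #3 pop 2: in=⊥ → [-4,2] (no change)
  #4 pop 0: in=[-5,3] → [-5,3] (no change)

Fixpoint:
  val[0] = [-5,3]
  val[1] = [-5,3]
  val[2] = [-4,2]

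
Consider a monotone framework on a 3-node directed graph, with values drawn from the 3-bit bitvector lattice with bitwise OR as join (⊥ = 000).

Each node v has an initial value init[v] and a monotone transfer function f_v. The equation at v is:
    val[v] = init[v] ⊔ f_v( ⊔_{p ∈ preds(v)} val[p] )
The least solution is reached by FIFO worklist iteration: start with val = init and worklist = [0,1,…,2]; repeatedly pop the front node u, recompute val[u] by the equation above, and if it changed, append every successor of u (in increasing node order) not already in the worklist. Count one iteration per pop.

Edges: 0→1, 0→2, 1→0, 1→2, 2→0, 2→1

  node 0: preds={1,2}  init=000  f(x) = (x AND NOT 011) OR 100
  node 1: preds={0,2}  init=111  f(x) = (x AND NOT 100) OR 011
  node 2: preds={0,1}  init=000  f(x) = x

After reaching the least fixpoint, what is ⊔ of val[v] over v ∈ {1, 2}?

Trace (5 dequeues):
  [1] u=0 | in 111 | out 100 | prev 000 | push {}
  [2] u=1 | in 100 | out 111 | ==
  [3] u=2 | in 111 | out 111 | prev 000 | push {0,1}
  [4] u=0 | in 111 | out 100 | ==
  [5] u=1 | in 111 | out 111 | ==

Converged values:
  [0] 100
  [1] 111
  [2] 111

111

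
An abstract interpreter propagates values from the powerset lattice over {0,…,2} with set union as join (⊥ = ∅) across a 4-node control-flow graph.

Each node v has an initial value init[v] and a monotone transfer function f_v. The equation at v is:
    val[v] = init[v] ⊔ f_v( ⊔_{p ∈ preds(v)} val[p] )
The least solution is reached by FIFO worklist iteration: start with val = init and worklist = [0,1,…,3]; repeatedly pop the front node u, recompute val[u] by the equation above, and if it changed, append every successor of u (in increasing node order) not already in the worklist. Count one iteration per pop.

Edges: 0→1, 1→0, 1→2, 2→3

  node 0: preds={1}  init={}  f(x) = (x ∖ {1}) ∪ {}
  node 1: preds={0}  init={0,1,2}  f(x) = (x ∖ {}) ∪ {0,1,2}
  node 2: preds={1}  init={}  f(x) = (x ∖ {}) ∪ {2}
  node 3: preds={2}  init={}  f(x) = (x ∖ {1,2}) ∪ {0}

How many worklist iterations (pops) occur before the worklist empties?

Iteration log — 4 steps:
  step 1. node 0  ⊔preds={0,1,2}  new={0,2}  old={}  +wl: 
  step 2. node 1  ⊔preds={0,2}  new={0,1,2}  stable
  step 3. node 2  ⊔preds={0,1,2}  new={0,1,2}  old={}  +wl: 
  step 4. node 3  ⊔preds={0,1,2}  new={0}  old={}  +wl: 

Least fixpoint reached:
  node 0: {0,2}
  node 1: {0,1,2}
  node 2: {0,1,2}
  node 3: {0}

4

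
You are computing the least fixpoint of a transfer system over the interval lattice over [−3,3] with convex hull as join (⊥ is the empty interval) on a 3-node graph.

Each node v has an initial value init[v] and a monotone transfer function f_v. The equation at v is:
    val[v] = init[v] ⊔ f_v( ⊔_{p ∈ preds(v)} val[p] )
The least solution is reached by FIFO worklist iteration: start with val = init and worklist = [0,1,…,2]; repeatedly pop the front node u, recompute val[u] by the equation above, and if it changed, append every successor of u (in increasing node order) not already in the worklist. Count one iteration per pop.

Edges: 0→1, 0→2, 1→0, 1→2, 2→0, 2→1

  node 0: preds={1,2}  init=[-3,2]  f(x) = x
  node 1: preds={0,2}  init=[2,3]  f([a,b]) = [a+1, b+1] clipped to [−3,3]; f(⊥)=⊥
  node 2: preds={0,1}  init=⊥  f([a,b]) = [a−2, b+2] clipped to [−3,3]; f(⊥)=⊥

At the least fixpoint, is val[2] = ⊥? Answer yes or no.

no

Iteration log — 5 steps:
  step 1. node 0  ⊔preds=[2,3]  new=[-3,3]  old=[-3,2]  +wl: 
  step 2. node 1  ⊔preds=[-3,3]  new=[-2,3]  old=[2,3]  +wl: 0
  step 3. node 2  ⊔preds=[-3,3]  new=[-3,3]  old=⊥  +wl: 1
  step 4. node 0  ⊔preds=[-3,3]  new=[-3,3]  stable
  step 5. node 1  ⊔preds=[-3,3]  new=[-2,3]  stable

Least fixpoint reached:
  node 0: [-3,3]
  node 1: [-2,3]
  node 2: [-3,3]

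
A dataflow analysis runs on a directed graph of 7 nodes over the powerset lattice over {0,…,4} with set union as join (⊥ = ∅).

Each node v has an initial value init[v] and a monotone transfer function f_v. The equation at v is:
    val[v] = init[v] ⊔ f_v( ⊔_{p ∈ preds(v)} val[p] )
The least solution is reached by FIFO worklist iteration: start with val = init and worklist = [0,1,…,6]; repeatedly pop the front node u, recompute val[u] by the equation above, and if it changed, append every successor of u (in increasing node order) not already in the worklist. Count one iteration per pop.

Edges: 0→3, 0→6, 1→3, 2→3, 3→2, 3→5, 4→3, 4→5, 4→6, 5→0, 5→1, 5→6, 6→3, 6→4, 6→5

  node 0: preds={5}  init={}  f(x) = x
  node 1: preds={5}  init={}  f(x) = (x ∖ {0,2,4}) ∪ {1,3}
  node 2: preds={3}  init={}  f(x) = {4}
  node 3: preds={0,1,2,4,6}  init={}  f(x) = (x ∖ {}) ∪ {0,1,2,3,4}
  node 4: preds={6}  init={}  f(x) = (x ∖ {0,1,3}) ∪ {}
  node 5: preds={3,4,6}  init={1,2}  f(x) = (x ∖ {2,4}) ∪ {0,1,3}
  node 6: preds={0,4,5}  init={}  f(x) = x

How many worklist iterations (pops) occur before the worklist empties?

Worklist (15 pops):
  #1 pop 0: in={1,2} → {1,2} (was {}); enqueue []
  #2 pop 1: in={1,2} → {1,3} (was {}); enqueue []
  #3 pop 2: in={} → {4} (was {}); enqueue []
  #4 pop 3: in={1,2,3,4} → {0,1,2,3,4} (was {}); enqueue [2]
  #5 pop 4: in={} → {} (no change)
  #6 pop 5: in={0,1,2,3,4} → {0,1,2,3} (was {1,2}); enqueue [0,1]
  #7 pop 6: in={0,1,2,3} → {0,1,2,3} (was {}); enqueue [3,4,5]
  #8 pop 2: in={0,1,2,3,4} → {4} (no change)
  #9 pop 0: in={0,1,2,3} → {0,1,2,3} (was {1,2}); enqueue [6]
  #10 pop 1: in={0,1,2,3} → {1,3} (no change)
  #11 pop 3: in={0,1,2,3,4} → {0,1,2,3,4} (no change)
  #12 pop 4: in={0,1,2,3} → {2} (was {}); enqueue [3]
  #13 pop 5: in={0,1,2,3,4} → {0,1,2,3} (no change)
  #14 pop 6: in={0,1,2,3} → {0,1,2,3} (no change)
  #15 pop 3: in={0,1,2,3,4} → {0,1,2,3,4} (no change)

Fixpoint:
  val[0] = {0,1,2,3}
  val[1] = {1,3}
  val[2] = {4}
  val[3] = {0,1,2,3,4}
  val[4] = {2}
  val[5] = {0,1,2,3}
  val[6] = {0,1,2,3}

15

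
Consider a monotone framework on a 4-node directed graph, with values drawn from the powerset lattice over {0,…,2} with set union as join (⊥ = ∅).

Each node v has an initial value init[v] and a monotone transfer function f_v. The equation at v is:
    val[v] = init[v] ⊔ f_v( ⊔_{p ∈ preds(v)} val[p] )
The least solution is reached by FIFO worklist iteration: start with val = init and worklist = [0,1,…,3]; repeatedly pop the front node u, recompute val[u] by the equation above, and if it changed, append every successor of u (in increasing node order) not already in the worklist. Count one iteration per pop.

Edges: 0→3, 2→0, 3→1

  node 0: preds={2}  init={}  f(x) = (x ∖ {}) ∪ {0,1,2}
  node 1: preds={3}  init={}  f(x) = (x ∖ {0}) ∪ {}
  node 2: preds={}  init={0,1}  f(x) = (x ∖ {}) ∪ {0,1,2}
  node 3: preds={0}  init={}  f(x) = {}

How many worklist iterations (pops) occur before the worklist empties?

Trace (5 dequeues):
  [1] u=0 | in {0,1} | out {0,1,2} | prev {} | push {}
  [2] u=1 | in {} | out {} | ==
  [3] u=2 | in {} | out {0,1,2} | prev {0,1} | push {0}
  [4] u=3 | in {0,1,2} | out {} | ==
  [5] u=0 | in {0,1,2} | out {0,1,2} | ==

Converged values:
  [0] {0,1,2}
  [1] {}
  [2] {0,1,2}
  [3] {}

5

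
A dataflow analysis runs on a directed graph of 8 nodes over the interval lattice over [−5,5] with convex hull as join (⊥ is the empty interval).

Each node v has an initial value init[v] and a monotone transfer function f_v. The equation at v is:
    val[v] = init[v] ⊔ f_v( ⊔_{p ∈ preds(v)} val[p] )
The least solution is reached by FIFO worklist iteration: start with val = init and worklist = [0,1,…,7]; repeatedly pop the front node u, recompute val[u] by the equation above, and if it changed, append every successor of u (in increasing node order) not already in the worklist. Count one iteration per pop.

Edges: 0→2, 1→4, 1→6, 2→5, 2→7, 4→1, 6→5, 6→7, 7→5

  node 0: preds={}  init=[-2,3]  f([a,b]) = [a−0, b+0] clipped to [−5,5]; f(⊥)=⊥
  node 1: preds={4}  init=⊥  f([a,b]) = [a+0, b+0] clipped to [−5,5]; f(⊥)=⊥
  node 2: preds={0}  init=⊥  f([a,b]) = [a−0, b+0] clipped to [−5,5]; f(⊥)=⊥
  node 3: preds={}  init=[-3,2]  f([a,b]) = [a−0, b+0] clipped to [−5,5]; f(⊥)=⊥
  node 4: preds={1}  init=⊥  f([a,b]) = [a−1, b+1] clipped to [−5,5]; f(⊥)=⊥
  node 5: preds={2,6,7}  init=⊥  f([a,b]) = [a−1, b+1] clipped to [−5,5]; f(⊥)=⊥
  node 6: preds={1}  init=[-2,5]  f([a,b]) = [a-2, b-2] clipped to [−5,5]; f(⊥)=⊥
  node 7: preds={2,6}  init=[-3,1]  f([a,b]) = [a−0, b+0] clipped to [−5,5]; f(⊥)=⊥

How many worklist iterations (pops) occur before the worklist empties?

9

Trace (9 dequeues):
  [1] u=0 | in ⊥ | out [-2,3] | ==
  [2] u=1 | in ⊥ | out ⊥ | ==
  [3] u=2 | in [-2,3] | out [-2,3] | prev ⊥ | push {}
  [4] u=3 | in ⊥ | out [-3,2] | ==
  [5] u=4 | in ⊥ | out ⊥ | ==
  [6] u=5 | in [-3,5] | out [-4,5] | prev ⊥ | push {}
  [7] u=6 | in ⊥ | out [-2,5] | ==
  [8] u=7 | in [-2,5] | out [-3,5] | prev [-3,1] | push {5}
  [9] u=5 | in [-3,5] | out [-4,5] | ==

Converged values:
  [0] [-2,3]
  [1] ⊥
  [2] [-2,3]
  [3] [-3,2]
  [4] ⊥
  [5] [-4,5]
  [6] [-2,5]
  [7] [-3,5]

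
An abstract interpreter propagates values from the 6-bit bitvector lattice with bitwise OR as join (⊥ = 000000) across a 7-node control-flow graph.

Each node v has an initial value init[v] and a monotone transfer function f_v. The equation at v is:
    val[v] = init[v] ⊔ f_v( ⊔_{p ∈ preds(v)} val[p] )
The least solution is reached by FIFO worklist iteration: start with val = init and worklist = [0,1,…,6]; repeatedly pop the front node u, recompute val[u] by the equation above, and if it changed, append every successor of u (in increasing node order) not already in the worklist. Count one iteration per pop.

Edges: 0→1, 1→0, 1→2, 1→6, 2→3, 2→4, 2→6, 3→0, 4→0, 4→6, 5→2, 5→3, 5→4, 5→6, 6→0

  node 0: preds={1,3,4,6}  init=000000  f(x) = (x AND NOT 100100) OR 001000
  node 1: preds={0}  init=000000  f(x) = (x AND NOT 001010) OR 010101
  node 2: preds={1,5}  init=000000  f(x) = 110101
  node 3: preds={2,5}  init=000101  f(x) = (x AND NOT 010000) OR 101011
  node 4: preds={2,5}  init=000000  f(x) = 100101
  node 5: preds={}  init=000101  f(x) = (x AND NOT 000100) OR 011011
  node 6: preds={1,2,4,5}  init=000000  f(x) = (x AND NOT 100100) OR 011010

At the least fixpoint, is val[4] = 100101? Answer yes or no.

yes

Iteration log — 12 steps:
  step 1. node 0  ⊔preds=000101  new=001001  old=000000  +wl: 
  step 2. node 1  ⊔preds=001001  new=010101  old=000000  +wl: 0
  step 3. node 2  ⊔preds=010101  new=110101  old=000000  +wl: 
  step 4. node 3  ⊔preds=110101  new=101111  old=000101  +wl: 
  step 5. node 4  ⊔preds=110101  new=100101  old=000000  +wl: 
  step 6. node 5  ⊔preds=000000  new=011111  old=000101  +wl: 2,3,4
  step 7. node 6  ⊔preds=111111  new=011011  old=000000  +wl: 
  step 8. node 0  ⊔preds=111111  new=011011  old=001001  +wl: 1
  step 9. node 2  ⊔preds=011111  new=110101  stable
  step 10. node 3  ⊔preds=111111  new=101111  stable
  step 11. node 4  ⊔preds=111111  new=100101  stable
  step 12. node 1  ⊔preds=011011  new=010101  stable

Least fixpoint reached:
  node 0: 011011
  node 1: 010101
  node 2: 110101
  node 3: 101111
  node 4: 100101
  node 5: 011111
  node 6: 011011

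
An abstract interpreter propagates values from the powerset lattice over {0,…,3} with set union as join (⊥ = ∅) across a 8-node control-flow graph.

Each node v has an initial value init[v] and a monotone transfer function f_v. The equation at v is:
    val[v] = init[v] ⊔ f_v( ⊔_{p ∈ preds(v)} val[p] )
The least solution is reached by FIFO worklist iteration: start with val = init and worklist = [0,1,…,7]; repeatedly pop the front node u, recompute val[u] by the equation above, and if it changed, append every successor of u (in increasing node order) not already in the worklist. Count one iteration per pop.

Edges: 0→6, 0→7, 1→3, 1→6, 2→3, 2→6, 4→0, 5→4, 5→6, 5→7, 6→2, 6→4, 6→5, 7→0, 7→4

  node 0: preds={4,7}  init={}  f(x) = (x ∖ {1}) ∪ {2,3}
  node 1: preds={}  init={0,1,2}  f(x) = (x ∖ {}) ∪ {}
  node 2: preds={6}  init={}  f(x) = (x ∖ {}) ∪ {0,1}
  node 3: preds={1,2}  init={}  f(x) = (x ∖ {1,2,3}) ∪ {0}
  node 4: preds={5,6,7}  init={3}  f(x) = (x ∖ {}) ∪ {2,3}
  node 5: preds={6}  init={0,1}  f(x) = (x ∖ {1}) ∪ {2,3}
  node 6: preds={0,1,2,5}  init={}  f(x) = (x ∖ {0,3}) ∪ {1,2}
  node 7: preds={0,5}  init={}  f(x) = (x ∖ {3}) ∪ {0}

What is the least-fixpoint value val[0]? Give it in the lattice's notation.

Iteration log — 15 steps:
  step 1. node 0  ⊔preds={3}  new={2,3}  old={}  +wl: 
  step 2. node 1  ⊔preds={}  new={0,1,2}  stable
  step 3. node 2  ⊔preds={}  new={0,1}  old={}  +wl: 
  step 4. node 3  ⊔preds={0,1,2}  new={0}  old={}  +wl: 
  step 5. node 4  ⊔preds={0,1}  new={0,1,2,3}  old={3}  +wl: 0
  step 6. node 5  ⊔preds={}  new={0,1,2,3}  old={0,1}  +wl: 4
  step 7. node 6  ⊔preds={0,1,2,3}  new={1,2}  old={}  +wl: 2,5
  step 8. node 7  ⊔preds={0,1,2,3}  new={0,1,2}  old={}  +wl: 
  step 9. node 0  ⊔preds={0,1,2,3}  new={0,2,3}  old={2,3}  +wl: 6,7
  step 10. node 4  ⊔preds={0,1,2,3}  new={0,1,2,3}  stable
  step 11. node 2  ⊔preds={1,2}  new={0,1,2}  old={0,1}  +wl: 3
  step 12. node 5  ⊔preds={1,2}  new={0,1,2,3}  stable
  step 13. node 6  ⊔preds={0,1,2,3}  new={1,2}  stable
  step 14. node 7  ⊔preds={0,1,2,3}  new={0,1,2}  stable
  step 15. node 3  ⊔preds={0,1,2}  new={0}  stable

Least fixpoint reached:
  node 0: {0,2,3}
  node 1: {0,1,2}
  node 2: {0,1,2}
  node 3: {0}
  node 4: {0,1,2,3}
  node 5: {0,1,2,3}
  node 6: {1,2}
  node 7: {0,1,2}

{0,2,3}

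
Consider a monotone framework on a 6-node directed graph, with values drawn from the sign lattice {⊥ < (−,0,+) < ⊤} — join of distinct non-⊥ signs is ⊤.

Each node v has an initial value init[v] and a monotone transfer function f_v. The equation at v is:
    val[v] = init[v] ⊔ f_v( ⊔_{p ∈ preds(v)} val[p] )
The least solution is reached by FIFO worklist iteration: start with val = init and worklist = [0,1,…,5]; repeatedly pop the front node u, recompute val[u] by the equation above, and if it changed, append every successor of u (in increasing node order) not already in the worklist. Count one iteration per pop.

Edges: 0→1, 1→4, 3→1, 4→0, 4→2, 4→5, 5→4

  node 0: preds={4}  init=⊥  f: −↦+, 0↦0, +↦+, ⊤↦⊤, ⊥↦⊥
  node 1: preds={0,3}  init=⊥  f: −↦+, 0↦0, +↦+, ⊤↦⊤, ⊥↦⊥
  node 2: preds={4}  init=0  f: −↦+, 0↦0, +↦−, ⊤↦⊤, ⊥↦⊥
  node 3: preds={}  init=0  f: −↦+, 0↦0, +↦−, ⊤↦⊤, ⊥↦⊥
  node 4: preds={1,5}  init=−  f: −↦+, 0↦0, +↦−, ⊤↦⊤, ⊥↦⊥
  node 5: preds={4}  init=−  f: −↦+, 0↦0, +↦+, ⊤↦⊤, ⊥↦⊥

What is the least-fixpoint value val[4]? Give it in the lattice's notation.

Iteration log — 10 steps:
  step 1. node 0  ⊔preds=−  new=+  old=⊥  +wl: 
  step 2. node 1  ⊔preds=⊤  new=⊤  old=⊥  +wl: 
  step 3. node 2  ⊔preds=−  new=⊤  old=0  +wl: 
  step 4. node 3  ⊔preds=⊥  new=0  stable
  step 5. node 4  ⊔preds=⊤  new=⊤  old=−  +wl: 0,2
  step 6. node 5  ⊔preds=⊤  new=⊤  old=−  +wl: 4
  step 7. node 0  ⊔preds=⊤  new=⊤  old=+  +wl: 1
  step 8. node 2  ⊔preds=⊤  new=⊤  stable
  step 9. node 4  ⊔preds=⊤  new=⊤  stable
  step 10. node 1  ⊔preds=⊤  new=⊤  stable

Least fixpoint reached:
  node 0: ⊤
  node 1: ⊤
  node 2: ⊤
  node 3: 0
  node 4: ⊤
  node 5: ⊤

⊤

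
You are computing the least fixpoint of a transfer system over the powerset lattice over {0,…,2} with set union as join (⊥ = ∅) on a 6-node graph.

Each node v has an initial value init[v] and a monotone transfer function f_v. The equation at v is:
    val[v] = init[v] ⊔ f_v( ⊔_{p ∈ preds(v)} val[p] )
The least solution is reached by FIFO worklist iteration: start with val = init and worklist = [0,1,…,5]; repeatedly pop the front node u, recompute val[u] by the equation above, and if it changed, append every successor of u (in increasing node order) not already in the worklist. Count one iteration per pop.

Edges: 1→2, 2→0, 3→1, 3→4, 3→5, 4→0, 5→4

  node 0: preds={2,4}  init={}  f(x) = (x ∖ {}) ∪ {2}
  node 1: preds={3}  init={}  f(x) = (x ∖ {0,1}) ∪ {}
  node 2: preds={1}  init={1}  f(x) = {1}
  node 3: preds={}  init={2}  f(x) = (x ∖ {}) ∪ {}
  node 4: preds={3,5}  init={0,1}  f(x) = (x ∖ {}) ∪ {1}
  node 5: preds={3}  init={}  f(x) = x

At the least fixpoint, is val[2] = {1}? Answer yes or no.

Iteration log — 8 steps:
  step 1. node 0  ⊔preds={0,1}  new={0,1,2}  old={}  +wl: 
  step 2. node 1  ⊔preds={2}  new={2}  old={}  +wl: 
  step 3. node 2  ⊔preds={2}  new={1}  stable
  step 4. node 3  ⊔preds={}  new={2}  stable
  step 5. node 4  ⊔preds={2}  new={0,1,2}  old={0,1}  +wl: 0
  step 6. node 5  ⊔preds={2}  new={2}  old={}  +wl: 4
  step 7. node 0  ⊔preds={0,1,2}  new={0,1,2}  stable
  step 8. node 4  ⊔preds={2}  new={0,1,2}  stable

Least fixpoint reached:
  node 0: {0,1,2}
  node 1: {2}
  node 2: {1}
  node 3: {2}
  node 4: {0,1,2}
  node 5: {2}

yes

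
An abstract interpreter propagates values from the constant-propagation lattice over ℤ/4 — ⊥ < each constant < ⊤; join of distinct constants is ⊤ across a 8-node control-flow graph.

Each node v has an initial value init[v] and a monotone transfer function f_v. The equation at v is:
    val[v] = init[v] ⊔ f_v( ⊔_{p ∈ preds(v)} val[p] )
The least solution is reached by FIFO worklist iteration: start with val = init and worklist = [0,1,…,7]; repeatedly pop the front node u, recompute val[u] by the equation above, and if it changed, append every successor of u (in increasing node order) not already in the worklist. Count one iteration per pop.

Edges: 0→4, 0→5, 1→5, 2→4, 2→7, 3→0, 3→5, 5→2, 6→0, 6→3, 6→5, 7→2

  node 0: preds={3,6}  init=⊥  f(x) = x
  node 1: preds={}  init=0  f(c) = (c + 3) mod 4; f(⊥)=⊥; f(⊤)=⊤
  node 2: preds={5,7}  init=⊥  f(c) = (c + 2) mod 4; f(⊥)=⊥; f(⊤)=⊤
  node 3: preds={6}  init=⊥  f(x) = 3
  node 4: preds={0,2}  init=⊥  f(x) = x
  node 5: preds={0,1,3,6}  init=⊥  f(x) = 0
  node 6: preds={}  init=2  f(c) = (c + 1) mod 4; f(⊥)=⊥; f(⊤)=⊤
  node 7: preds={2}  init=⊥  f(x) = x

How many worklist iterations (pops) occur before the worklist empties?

17

Iteration log — 17 steps:
  step 1. node 0  ⊔preds=2  new=2  old=⊥  +wl: 
  step 2. node 1  ⊔preds=⊥  new=0  stable
  step 3. node 2  ⊔preds=⊥  new=⊥  stable
  step 4. node 3  ⊔preds=2  new=3  old=⊥  +wl: 0
  step 5. node 4  ⊔preds=2  new=2  old=⊥  +wl: 
  step 6. node 5  ⊔preds=⊤  new=0  old=⊥  +wl: 2
  step 7. node 6  ⊔preds=⊥  new=2  stable
  step 8. node 7  ⊔preds=⊥  new=⊥  stable
  step 9. node 0  ⊔preds=⊤  new=⊤  old=2  +wl: 4,5
  step 10. node 2  ⊔preds=0  new=2  old=⊥  +wl: 7
  step 11. node 4  ⊔preds=⊤  new=⊤  old=2  +wl: 
  step 12. node 5  ⊔preds=⊤  new=0  stable
  step 13. node 7  ⊔preds=2  new=2  old=⊥  +wl: 2
  step 14. node 2  ⊔preds=⊤  new=⊤  old=2  +wl: 4,7
  step 15. node 4  ⊔preds=⊤  new=⊤  stable
  step 16. node 7  ⊔preds=⊤  new=⊤  old=2  +wl: 2
  step 17. node 2  ⊔preds=⊤  new=⊤  stable

Least fixpoint reached:
  node 0: ⊤
  node 1: 0
  node 2: ⊤
  node 3: 3
  node 4: ⊤
  node 5: 0
  node 6: 2
  node 7: ⊤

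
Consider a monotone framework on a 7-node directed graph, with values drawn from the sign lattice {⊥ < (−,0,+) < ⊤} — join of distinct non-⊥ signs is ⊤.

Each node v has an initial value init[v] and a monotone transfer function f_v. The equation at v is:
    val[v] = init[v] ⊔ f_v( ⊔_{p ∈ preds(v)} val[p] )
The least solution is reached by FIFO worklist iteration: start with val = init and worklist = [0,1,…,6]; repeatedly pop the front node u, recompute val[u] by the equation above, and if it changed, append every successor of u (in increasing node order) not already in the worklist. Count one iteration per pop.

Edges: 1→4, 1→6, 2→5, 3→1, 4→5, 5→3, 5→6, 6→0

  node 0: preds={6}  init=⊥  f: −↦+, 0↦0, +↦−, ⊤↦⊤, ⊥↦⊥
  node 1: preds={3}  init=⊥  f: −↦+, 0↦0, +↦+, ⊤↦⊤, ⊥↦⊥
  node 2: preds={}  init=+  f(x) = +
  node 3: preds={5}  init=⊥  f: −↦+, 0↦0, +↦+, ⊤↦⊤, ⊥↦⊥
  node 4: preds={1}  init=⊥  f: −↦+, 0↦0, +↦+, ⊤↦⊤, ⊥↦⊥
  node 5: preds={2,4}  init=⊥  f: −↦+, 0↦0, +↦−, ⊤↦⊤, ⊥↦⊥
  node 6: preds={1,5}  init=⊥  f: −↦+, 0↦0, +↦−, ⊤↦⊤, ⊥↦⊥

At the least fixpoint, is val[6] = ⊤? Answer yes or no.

yes

Iteration log — 14 steps:
  step 1. node 0  ⊔preds=⊥  new=⊥  stable
  step 2. node 1  ⊔preds=⊥  new=⊥  stable
  step 3. node 2  ⊔preds=⊥  new=+  stable
  step 4. node 3  ⊔preds=⊥  new=⊥  stable
  step 5. node 4  ⊔preds=⊥  new=⊥  stable
  step 6. node 5  ⊔preds=+  new=−  old=⊥  +wl: 3
  step 7. node 6  ⊔preds=−  new=+  old=⊥  +wl: 0
  step 8. node 3  ⊔preds=−  new=+  old=⊥  +wl: 1
  step 9. node 0  ⊔preds=+  new=−  old=⊥  +wl: 
  step 10. node 1  ⊔preds=+  new=+  old=⊥  +wl: 4,6
  step 11. node 4  ⊔preds=+  new=+  old=⊥  +wl: 5
  step 12. node 6  ⊔preds=⊤  new=⊤  old=+  +wl: 0
  step 13. node 5  ⊔preds=+  new=−  stable
  step 14. node 0  ⊔preds=⊤  new=⊤  old=−  +wl: 

Least fixpoint reached:
  node 0: ⊤
  node 1: +
  node 2: +
  node 3: +
  node 4: +
  node 5: −
  node 6: ⊤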